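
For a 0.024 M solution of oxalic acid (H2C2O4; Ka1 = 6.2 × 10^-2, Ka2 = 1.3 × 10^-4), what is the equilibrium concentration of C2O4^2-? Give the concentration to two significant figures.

First ionization gives [H+] ≈ [HC2O4-] = 1.85 × 10^-2 M.
Second step: Ka2 = [H+][C2O4^2-]/[HC2O4-] ≈ [C2O4^2-] (since [H+] ≈ [HC2O4-]).
So [C2O4^2-] ≈ Ka2.

1.3 × 10^-4 M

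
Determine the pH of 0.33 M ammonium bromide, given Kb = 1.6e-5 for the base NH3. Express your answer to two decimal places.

NH4+ is the conjugate acid of the weak base NH3.
Ka = Kw/Kb = 1.0×10^-14 / 1.6 × 10^-5 = 6.25 × 10^-10
Let x = [H+] at equilibrium. Ka = x²/(0.33 − x).
Since Ka ≪ C₀, x ≈ √(Ka·C₀) = 1.44 × 10^-5 M.
pH = −log(1.44 × 10^-5) = 4.84

pH = 4.84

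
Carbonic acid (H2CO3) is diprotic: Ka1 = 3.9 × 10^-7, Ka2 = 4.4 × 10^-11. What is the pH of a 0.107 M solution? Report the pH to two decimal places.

Ka1 ≫ Ka2, so treat the first dissociation as the only significant source of H+.
Ka1 = x²/(0.107 − x) = 3.9 × 10^-7
x ≈ √(3.9 × 10^-7 × 0.107) = 2.04 × 10^-4 M
pH = −log(2.04 × 10^-4) = 3.69

pH = 3.69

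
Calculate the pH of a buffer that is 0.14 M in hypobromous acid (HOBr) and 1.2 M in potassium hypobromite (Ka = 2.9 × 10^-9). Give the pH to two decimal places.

pH = 9.47

pKa = −log(2.9 × 10^-9) = 8.538
Using pH = pKa + log([base]/[acid]) with [base]/[acid] = 1.2/0.14:
pH = 8.538 + (+0.933) = 9.47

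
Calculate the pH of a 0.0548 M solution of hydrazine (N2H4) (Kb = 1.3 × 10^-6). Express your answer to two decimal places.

pH = 10.43

N2H4 + H2O ⇌ N2H5+ + OH-
Let x = [OH-] at equilibrium. Kb = x²/(0.0548 − x).
Neglecting x in the denominator: x = √(1.3 × 10^-6 × 0.0548) = 2.67 × 10^-4 M
pOH = −log(2.67 × 10^-4) = 3.57; pH = 14.00 − 3.57 = 10.43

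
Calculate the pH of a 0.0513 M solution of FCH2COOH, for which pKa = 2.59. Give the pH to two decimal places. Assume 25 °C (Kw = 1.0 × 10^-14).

FCH2COOH ⇌ FCH2COO- + H+
Ka = 10^(−2.59) = 2.57 × 10^-3
From the ICE table, Ka = x²/(0.0513 − x) = 2.57 × 10^-3.
The 5% rule fails; solving x² + Ka·x − Ka·C₀ = 0 exactly:
x = [−0.00257 + √(0.00257² + 0.000527)]/2 = 1.03 × 10^-2 M
pH = −log[H+] = −log(1.03 × 10^-2) = 1.99

pH = 1.99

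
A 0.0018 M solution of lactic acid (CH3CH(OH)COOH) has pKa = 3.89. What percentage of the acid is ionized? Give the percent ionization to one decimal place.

CH3CH(OH)COOH ⇌ CH3CH(OH)COO- + H+; let x = [H+] at equilibrium.
Ka = 10^(−3.89) = 1.29 × 10^-4
Ka = x²/(C₀ − x); solving the quadratic gives x = 4.22 × 10^-4 M.
Fraction ionized = 4.22 × 10^-4 / 0.0018 = 0.2344 → 23.4%

23.4%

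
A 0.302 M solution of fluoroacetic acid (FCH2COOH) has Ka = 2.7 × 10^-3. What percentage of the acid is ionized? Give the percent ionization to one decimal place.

9.0%

FCH2COOH ⇌ FCH2COO- + H+; let x = [H+] at equilibrium.
Ka = x²/(C₀ − x); solving the quadratic gives x = 2.72 × 10^-2 M.
% ionization = x/C₀ × 100% = 2.72 × 10^-2/0.302 × 100% = 9.0%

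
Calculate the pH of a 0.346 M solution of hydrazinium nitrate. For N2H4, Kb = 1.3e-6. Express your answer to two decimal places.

N2H5+ is the conjugate acid of the weak base N2H4.
Ka = Kw/Kb = 1.0×10^-14 / 1.3 × 10^-6 = 7.69 × 10^-9
Ka = x²/(0.346 − x) = 7.69 × 10^-9
Neglecting x in the denominator: x = √(7.69 × 10^-9 × 0.346) = 5.16 × 10^-5 M
(x/C₀ = 0.015% < 5%, so the approximation holds.)
pH = −log[H+] = −log(5.16 × 10^-5) = 4.29

pH = 4.29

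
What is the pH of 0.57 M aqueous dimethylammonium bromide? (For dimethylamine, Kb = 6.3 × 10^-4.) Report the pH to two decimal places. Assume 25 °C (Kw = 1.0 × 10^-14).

pH = 5.52

(CH3)2NH2+ is the conjugate acid of the weak base (CH3)2NH.
Ka = Kw/Kb = 1.0×10^-14 / 6.3 × 10^-4 = 1.59 × 10^-11
Let x = [H+] at equilibrium. Ka = x²/(0.57 − x).
Since Ka ≪ C₀, x ≈ √(Ka·C₀) = 3.01 × 10^-6 M.
pH = −log(3.01 × 10^-6) = 5.52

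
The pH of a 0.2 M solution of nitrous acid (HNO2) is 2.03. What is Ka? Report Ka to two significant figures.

[H+] = 10^(-2.03) = 9.33 × 10^-3 M
At equilibrium [HA] = 0.2 − 9.33 × 10^-3 = 1.91 × 10^-1 M
Ka = [H+][A-]/[HA] = (9.33 × 10^-3)² / 1.91 × 10^-1 = 4.6 × 10^-4

Ka = 4.6 × 10^-4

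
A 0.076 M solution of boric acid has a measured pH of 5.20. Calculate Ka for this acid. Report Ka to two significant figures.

[H+] = 10^(-5.20) = 6.31 × 10^-6 M
At equilibrium [HA] = 0.076 − 6.31 × 10^-6 = 7.60 × 10^-2 M
Ka = [H+][A-]/[HA] = (6.31 × 10^-6)² / 7.60 × 10^-2 = 5.2 × 10^-10

Ka = 5.2 × 10^-10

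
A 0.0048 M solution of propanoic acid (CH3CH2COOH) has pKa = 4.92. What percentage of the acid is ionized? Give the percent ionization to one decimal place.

CH3CH2COOH ⇌ CH3CH2COO- + H+; let x = [H+] at equilibrium.
Ka = 10^(−4.92) = 1.20 × 10^-5
Ka = x²/(C₀ − x); solving the quadratic gives x = 2.34 × 10^-4 M.
Fraction ionized = 2.34 × 10^-4 / 0.0048 = 0.0488 → 4.9%

4.9%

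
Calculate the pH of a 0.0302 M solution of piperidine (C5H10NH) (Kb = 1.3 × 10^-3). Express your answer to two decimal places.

C5H10NH + H2O ⇌ C5H10NH2+ + OH-
From the ICE table, Kb = x²/(0.0302 − x) = 1.3 × 10^-3.
x is not negligible relative to C₀; solve x² + 0.0013·x − 3.93e-05 = 0.
x = (−Kb + √(Kb² + 4·Kb·C₀))/2 = 5.65 × 10^-3 M
pOH = 2.25, so pH = 14.00 − pOH = 11.75

pH = 11.75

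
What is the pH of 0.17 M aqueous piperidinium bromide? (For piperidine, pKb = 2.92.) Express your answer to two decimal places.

C5H10NH2+ is the conjugate acid of the weak base C5H10NH.
Kb = 10^(−2.92) = 1.20 × 10^-3
Ka = Kw/Kb = 1.0×10^-14 / 1.20 × 10^-3 = 8.33 × 10^-12
From the ICE table, Ka = [H+]²/(0.17 − [H+]) = 8.33 × 10^-12.
Since Ka ≪ C₀, [H+] ≈ √(Ka·C₀) = 1.19 × 10^-6 M.
Check: 0.0007% ionized — well under 5%, approximation valid.
pH = −log(1.19 × 10^-6) = 5.92

pH = 5.92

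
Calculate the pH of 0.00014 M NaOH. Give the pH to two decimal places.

NaOH is a strong base; [OH-] = 0.00014 M.
pOH = -log(0.00014) = 3.85
pH = 14.00 - 3.85 = 10.15

pH = 10.15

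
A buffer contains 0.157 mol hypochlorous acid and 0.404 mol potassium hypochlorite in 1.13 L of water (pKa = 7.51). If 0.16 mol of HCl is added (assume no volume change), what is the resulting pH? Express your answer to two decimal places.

After neutralization: n(HOCl) = 0.317 mol, n(OCl-) = 0.244 mol.
Henderson–Hasselbalch with mole ratio 0.244/0.317: pH = 7.51 + (-0.114)

pH = 7.40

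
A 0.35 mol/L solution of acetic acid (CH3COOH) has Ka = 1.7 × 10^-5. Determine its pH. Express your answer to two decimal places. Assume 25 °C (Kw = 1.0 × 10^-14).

pH = 2.61

CH3COOH ⇌ CH3COO- + H+
Ka = [H+]²/(0.35 − [H+]) = 1.7 × 10^-5
Since Ka ≪ C₀, [H+] ≈ √(Ka·C₀) = 2.44 × 10^-3 M.
pH = −log[H+] = −log(2.44 × 10^-3) = 2.61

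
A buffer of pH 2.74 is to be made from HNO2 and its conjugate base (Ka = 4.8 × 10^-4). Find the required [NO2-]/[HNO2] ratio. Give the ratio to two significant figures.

pKa = -log(4.8 × 10^-4) = 3.319
pH = pKa + log(r) ⇒ log(r) = 2.74 − 3.319 = -0.579
r = [NO2-]/[HNO2] = 10^(-0.579) = 0.264

ratio = 0.26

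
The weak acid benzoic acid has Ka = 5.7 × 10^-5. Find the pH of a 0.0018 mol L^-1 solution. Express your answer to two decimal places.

pH = 3.53

C6H5COOH ⇌ C6H5COO- + H+
From the ICE table, Ka = x²/(0.0018 − x) = 5.7 × 10^-5.
The 5% rule fails; solving x² + Ka·x − Ka·C₀ = 0 exactly:
x = [−5.7e-05 + √(5.7e-05² + 4.1e-07)]/2 = 2.93 × 10^-4 M
pH = −log[H+] = −log(2.93 × 10^-4) = 3.53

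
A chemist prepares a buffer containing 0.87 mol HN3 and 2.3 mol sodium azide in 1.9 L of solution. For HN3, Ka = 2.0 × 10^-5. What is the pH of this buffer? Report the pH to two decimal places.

pH = 5.12

pKa = −log(2.0 × 10^-5) = 4.699
pH = pKa + log([A⁻]/[HA]) = 4.699 + log(2.3/0.87)
pH = 4.699 + (+0.422) = 5.12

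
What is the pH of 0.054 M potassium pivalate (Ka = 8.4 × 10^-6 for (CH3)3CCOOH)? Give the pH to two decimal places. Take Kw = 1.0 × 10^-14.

pH = 8.90

(CH3)3CCOO- is the conjugate base of the weak acid (CH3)3CCOOH.
Kb = Kw/Ka = 1.0×10^-14 / 8.4 × 10^-6 = 1.19 × 10^-9
From the ICE table, Kb = x²/(0.054 − x) = 1.19 × 10^-9.
Since Kb ≪ C₀, x ≈ √(Kb·C₀) = 8.02 × 10^-6 M.
(x/C₀ = 0.015% < 5%, so the approximation holds.)
pOH = 5.10, so pH = 14.00 − pOH = 8.90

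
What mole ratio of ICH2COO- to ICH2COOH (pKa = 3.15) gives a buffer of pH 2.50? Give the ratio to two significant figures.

ratio = 0.22

pH = pKa + log(r) ⇒ log(r) = 2.50 − 3.15 = -0.65
r = [ICH2COO-]/[ICH2COOH] = 10^(-0.65) = 0.224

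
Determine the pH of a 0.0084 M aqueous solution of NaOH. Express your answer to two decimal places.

pH = 11.92

NaOH is a strong base; [OH-] = 0.0084 M.
pOH = -log(0.0084) = 2.08
pH = 14.00 - 2.08 = 11.92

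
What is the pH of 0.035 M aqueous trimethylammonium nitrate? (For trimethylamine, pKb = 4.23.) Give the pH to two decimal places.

pH = 5.61

(CH3)3NH+ is the conjugate acid of the weak base (CH3)3N.
Kb = 10^(−4.23) = 5.89 × 10^-5
Ka = Kw/Kb = 1.0×10^-14 / 5.89 × 10^-5 = 1.70 × 10^-10
Ka = [H+]²/(0.035 − [H+]) = 1.70 × 10^-10
Since Ka ≪ C₀, [H+] ≈ √(Ka·C₀) = 2.44 × 10^-6 M.
pH = −log(2.44 × 10^-6) = 5.61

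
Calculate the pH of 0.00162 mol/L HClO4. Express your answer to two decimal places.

pH = 2.79

HClO4 is a strong acid and dissociates completely, so [H+] = 0.00162 M.
pH = -log(0.00162) = 2.79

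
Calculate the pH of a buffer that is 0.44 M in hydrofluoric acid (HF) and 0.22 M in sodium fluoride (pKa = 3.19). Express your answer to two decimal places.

pH = 2.89

Using pH = pKa + log([base]/[acid]) with [base]/[acid] = 0.22/0.44:
pH = 3.19 + (-0.301) = 2.89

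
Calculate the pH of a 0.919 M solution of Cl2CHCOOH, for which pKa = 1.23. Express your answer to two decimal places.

pH = 0.69

Cl2CHCOOH ⇌ Cl2CHCOO- + H+
Ka = 10^(−1.23) = 5.89 × 10^-2
From the ICE table, Ka = x²/(0.919 − x) = 5.89 × 10^-2.
Here C₀/Ka ≈ 15.6, so the small-x approximation fails. Use the quadratic:
x = [−0.0589 + √(0.0589² + 0.217)]/2 = 2.05 × 10^-1 M
pH = −log(2.05 × 10^-1) = 0.69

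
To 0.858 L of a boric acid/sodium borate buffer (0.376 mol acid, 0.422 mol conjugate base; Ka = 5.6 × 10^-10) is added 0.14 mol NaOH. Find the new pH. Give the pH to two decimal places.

pH = 9.63

OH- converts B(OH)3 to B(OH)4-: B(OH)3 → 0.236 mol, B(OH)4- → 0.562 mol.
pKa = −log(5.6 × 10^-10) = 9.252
pH = pKa + log([A⁻]/[HA]) = 9.252 + log(0.562/0.236) = 9.252 +0.377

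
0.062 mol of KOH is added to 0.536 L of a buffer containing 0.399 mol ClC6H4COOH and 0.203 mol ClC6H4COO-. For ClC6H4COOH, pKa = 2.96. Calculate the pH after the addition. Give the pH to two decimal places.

After neutralization: n(ClC6H4COOH) = 0.337 mol, n(ClC6H4COO-) = 0.265 mol.
pH = pKa + log([A⁻]/[HA]) = 2.96 + log(0.265/0.337) = 2.96 -0.104

pH = 2.86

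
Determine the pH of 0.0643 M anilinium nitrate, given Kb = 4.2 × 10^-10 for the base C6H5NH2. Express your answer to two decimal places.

C6H5NH3+ is the conjugate acid of the weak base C6H5NH2.
Ka = Kw/Kb = 1.0×10^-14 / 4.2 × 10^-10 = 2.38 × 10^-5
From the ICE table, Ka = [H+]²/(0.0643 − [H+]) = 2.38 × 10^-5.
Since Ka ≪ C₀, [H+] ≈ √(Ka·C₀) = 1.24 × 10^-3 M.
Check: 1.9% ionized — well under 5%, approximation valid.
pH = −log(1.24 × 10^-3) = 2.91

pH = 2.91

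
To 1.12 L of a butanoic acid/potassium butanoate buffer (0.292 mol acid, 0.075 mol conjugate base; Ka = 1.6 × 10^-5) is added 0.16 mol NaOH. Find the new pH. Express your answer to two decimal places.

OH- converts CH3(CH2)2COOH to CH3(CH2)2COO-: CH3(CH2)2COOH → 0.132 mol, CH3(CH2)2COO- → 0.235 mol.
pKa = −log(1.6 × 10^-5) = 4.796
pH = pKa + log(n_CH3(CH2)2COO-/n_CH3(CH2)2COOH) = 4.796 + log(0.235/0.132) = 4.796 + (+0.250)

pH = 5.05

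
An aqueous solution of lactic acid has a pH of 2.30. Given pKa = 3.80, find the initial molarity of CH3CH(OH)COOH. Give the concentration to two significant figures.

[H+] = 10^(-2.30) = 5.01 × 10^-3 M = x
Ka = 10^(−3.80) = 1.58 × 10^-4
Ka = x²/(C₀ − x) ⇒ C₀ = x + x²/Ka
C₀ = 5.01 × 10^-3 + (5.01 × 10^-3)²/(1.58 × 10^-4) = 1.64 × 10^-1 M

C₀ = 1.6 × 10^-1 M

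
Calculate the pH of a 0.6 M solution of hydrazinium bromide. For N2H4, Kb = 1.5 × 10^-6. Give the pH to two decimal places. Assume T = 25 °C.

N2H5+ is the conjugate acid of the weak base N2H4.
Ka = Kw/Kb = 1.0×10^-14 / 1.5 × 10^-6 = 6.67 × 10^-9
Ka = x²/(0.6 − x) = 6.67 × 10^-9
Since Ka ≪ C₀, x ≈ √(Ka·C₀) = 6.33 × 10^-5 M.
pH = −log[H+] = −log(6.33 × 10^-5) = 4.20

pH = 4.20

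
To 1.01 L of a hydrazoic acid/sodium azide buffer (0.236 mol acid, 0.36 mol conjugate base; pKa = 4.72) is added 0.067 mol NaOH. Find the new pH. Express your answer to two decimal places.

After neutralization: n(HN3) = 0.169 mol, n(N3-) = 0.427 mol.
Henderson–Hasselbalch with mole ratio 0.427/0.169: pH = 4.72 + (+0.403)

pH = 5.12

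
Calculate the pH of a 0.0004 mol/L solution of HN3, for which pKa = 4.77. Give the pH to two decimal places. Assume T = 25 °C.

HN3 ⇌ N3- + H+
Ka = 10^(−4.77) = 1.70 × 10^-5
From the ICE table, Ka = [H+]²/(0.0004 − [H+]) = 1.70 × 10^-5.
The 5% rule fails; solving [H+]² + Ka·[H+] − Ka·C₀ = 0 exactly:
[H+] = [−1.7e-05 + √(1.7e-05² + 2.72e-08)]/2 = 7.44 × 10^-5 M
pH = −log(7.44 × 10^-5) = 4.13

pH = 4.13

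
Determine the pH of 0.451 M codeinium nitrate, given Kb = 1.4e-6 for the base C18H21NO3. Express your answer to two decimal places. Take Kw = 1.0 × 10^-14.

C18H22NO3+ is the conjugate acid of the weak base C18H21NO3.
Ka = Kw/Kb = 1.0×10^-14 / 1.4 × 10^-6 = 7.14 × 10^-9
From the ICE table, Ka = [H+]²/(0.451 − [H+]) = 7.14 × 10^-9.
Since Ka ≪ C₀, [H+] ≈ √(Ka·C₀) = 5.67 × 10^-5 M.
([H+]/C₀ = 0.013% < 5%, so the approximation holds.)
pH = −log(5.67 × 10^-5) = 4.25

pH = 4.25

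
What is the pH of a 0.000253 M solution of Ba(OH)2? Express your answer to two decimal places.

pH = 10.70

Ba(OH)2 is a strong base (each formula unit releases 2 OH-); [OH-] = 0.000506 M.
pOH = -log(0.000506) = 3.30
pH = 14.00 - 3.30 = 10.70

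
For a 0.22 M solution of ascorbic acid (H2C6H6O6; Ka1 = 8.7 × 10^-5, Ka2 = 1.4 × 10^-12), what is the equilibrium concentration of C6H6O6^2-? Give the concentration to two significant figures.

1.4 × 10^-12 M

First ionization gives [H+] ≈ [HC6H6O6-] = 4.37 × 10^-3 M.
Second step: Ka2 = [H+][C6H6O6^2-]/[HC6H6O6-] ≈ [C6H6O6^2-] (since [H+] ≈ [HC6H6O6-]).
So [C6H6O6^2-] ≈ Ka2.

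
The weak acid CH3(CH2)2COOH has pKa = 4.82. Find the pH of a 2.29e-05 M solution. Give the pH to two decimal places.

CH3(CH2)2COOH ⇌ CH3(CH2)2COO- + H+
Ka = 10^(−4.82) = 1.51 × 10^-5
Let x = [H+] at equilibrium. Ka = x²/(2.29e-05 − x).
Here C₀/Ka ≈ 1.52, so the small-x approximation fails. Use the quadratic:
x = (−Ka + √(Ka² + 4·Ka·C₀))/2 = 1.25 × 10^-5 M
pH = −log(1.25 × 10^-5) = 4.90

pH = 4.90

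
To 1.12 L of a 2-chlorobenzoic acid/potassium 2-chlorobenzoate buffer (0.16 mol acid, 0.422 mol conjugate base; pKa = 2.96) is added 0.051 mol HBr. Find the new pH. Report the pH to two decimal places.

Added H+ converts ClC6H4COO- to ClC6H4COOH: ClC6H4COOH → 0.211 mol, ClC6H4COO- → 0.371 mol.
Henderson–Hasselbalch with mole ratio 0.371/0.211: pH = 2.96 + (+0.245)

pH = 3.21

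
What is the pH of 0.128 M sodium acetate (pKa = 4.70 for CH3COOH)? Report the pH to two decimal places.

CH3COO- is the conjugate base of the weak acid CH3COOH.
Ka = 10^(−4.70) = 2.00 × 10^-5
Kb = Kw/Ka = 1.0×10^-14 / 2.00 × 10^-5 = 5.00 × 10^-10
Let x = [OH-] at equilibrium. Kb = x²/(0.128 − x).
Assume x ≪ 0.128: x ≈ √(5.00 × 10^-10 × 0.128) = 8.00 × 10^-6 M
(x/C₀ = 0.0063% < 5%, so the approximation holds.)
pOH = 5.10, so pH = 14.00 − pOH = 8.90

pH = 8.90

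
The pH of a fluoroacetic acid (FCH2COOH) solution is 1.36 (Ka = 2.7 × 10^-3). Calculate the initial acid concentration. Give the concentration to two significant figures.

C₀ = 7.5 × 10^-1 M

[H+] = 10^(-1.36) = 4.37 × 10^-2 M = x
Ka = x²/(C₀ − x) ⇒ C₀ = x + x²/Ka
C₀ = 4.37 × 10^-2 + (4.37 × 10^-2)²/(2.7 × 10^-3) = 7.51 × 10^-1 M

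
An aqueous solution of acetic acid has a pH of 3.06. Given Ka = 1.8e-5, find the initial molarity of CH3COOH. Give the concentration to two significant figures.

[H+] = 10^(-3.06) = 8.71 × 10^-4 M = x
Ka = x²/(C₀ − x) ⇒ C₀ = x + x²/Ka
C₀ = 8.71 × 10^-4 + (8.71 × 10^-4)²/(1.8 × 10^-5) = 4.30 × 10^-2 M

C₀ = 4.3 × 10^-2 M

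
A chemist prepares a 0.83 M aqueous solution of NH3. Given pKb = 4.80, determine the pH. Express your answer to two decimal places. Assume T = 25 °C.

NH3 + H2O ⇌ NH4+ + OH-
Kb = 10^(−4.80) = 1.58 × 10^-5
From the ICE table, Kb = x²/(0.83 − x) = 1.58 × 10^-5.
Neglecting x in the denominator: x = √(1.58 × 10^-5 × 0.83) = 3.62 × 10^-3 M
(x/C₀ = 0.44% < 5%, so the approximation holds.)
pOH = 2.44, so pH = 14.00 − pOH = 11.56

pH = 11.56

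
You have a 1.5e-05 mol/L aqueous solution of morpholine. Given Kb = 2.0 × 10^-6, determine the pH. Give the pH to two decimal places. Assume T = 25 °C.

pH = 8.66

C4H8ONH + H2O ⇌ C4H8ONH2+ + OH-
Let x = [OH-] at equilibrium. Kb = x²/(1.5e-05 − x).
The 5% rule fails; solving x² + Kb·x − Kb·C₀ = 0 exactly:
x = [−2e-06 + √(2e-06² + 1.2e-10)]/2 = 4.57 × 10^-6 M
pOH = −log(4.57 × 10^-6) = 5.34; pH = 14.00 − 5.34 = 8.66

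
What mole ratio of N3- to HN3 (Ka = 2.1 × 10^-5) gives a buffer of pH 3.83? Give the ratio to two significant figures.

ratio = 0.14

pKa = -log(2.1 × 10^-5) = 4.678
pH = pKa + log(r) ⇒ log(r) = 3.83 − 4.678 = -0.848
r = [N3-]/[HN3] = 10^(-0.848) = 0.142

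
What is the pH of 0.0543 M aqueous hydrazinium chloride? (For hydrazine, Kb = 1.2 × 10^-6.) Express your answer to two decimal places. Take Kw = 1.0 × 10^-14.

pH = 4.67

N2H5+ is the conjugate acid of the weak base N2H4.
Ka = Kw/Kb = 1.0×10^-14 / 1.2 × 10^-6 = 8.33 × 10^-9
From the ICE table, Ka = x²/(0.0543 − x) = 8.33 × 10^-9.
Assume x ≪ 0.0543: x ≈ √(8.33 × 10^-9 × 0.0543) = 2.13 × 10^-5 M
pH = −log[H+] = −log(2.13 × 10^-5) = 4.67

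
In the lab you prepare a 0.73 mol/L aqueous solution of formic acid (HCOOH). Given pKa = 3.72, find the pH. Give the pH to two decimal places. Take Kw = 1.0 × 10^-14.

pH = 1.93

HCOOH ⇌ HCOO- + H+
Ka = 10^(−3.72) = 1.91 × 10^-4
From the ICE table, Ka = [H+]²/(0.73 − [H+]) = 1.91 × 10^-4.
Neglecting [H+] in the denominator: [H+] = √(1.91 × 10^-4 × 0.73) = 1.18 × 10^-2 M
Check: 1.6% ionized — well under 5%, approximation valid.
pH = −log[H+] = −log(1.18 × 10^-2) = 1.93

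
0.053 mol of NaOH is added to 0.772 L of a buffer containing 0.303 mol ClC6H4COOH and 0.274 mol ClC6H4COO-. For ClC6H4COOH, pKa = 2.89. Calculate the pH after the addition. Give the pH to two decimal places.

pH = 3.01

After neutralization: n(ClC6H4COOH) = 0.25 mol, n(ClC6H4COO-) = 0.327 mol.
pH = pKa + log(n_ClC6H4COO-/n_ClC6H4COOH) = 2.89 + log(0.327/0.25) = 2.89 + (+0.117)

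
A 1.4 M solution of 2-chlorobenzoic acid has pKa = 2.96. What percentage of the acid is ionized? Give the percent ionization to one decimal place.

ClC6H4COOH ⇌ ClC6H4COO- + H+; let x = [H+] at equilibrium.
Ka = 10^(−2.96) = 1.10 × 10^-3
x ≈ √(Ka·C₀) = √(1.10 × 10^-3 × 1.4) = 3.92 × 10^-2 M
% ionization = x/C₀ × 100% = 3.92 × 10^-2/1.4 × 100% = 2.8%

2.8%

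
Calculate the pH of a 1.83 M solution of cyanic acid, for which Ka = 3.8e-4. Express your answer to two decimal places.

HOCN ⇌ OCN- + H+
Ka = [H+]²/(1.83 − [H+]) = 3.8 × 10^-4
Since Ka ≪ C₀, [H+] ≈ √(Ka·C₀) = 2.64 × 10^-2 M.
([H+]/C₀ = 1.4% < 5%, so the approximation holds.)
pH = −log(2.64 × 10^-2) = 1.58

pH = 1.58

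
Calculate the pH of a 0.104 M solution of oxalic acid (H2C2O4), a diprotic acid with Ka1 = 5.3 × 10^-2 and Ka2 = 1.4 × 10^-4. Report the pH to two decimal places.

pH = 1.28

Ka1 ≫ Ka2, so treat the first dissociation as the only significant source of H+.
Ka1 = x²/(0.104 − x) = 5.3 × 10^-2
Solving the quadratic: x = (−Ka1 + √(Ka1² + 4·Ka1·C₀))/2 = 5.23 × 10^-2 M
pH = −log(5.23 × 10^-2) = 1.28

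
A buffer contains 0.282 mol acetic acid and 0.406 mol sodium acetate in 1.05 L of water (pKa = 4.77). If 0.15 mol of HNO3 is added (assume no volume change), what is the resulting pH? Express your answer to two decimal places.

pH = 4.54

Added H+ converts CH3COO- to CH3COOH: CH3COOH → 0.432 mol, CH3COO- → 0.256 mol.
Henderson–Hasselbalch with mole ratio 0.256/0.432: pH = 4.77 + (-0.227)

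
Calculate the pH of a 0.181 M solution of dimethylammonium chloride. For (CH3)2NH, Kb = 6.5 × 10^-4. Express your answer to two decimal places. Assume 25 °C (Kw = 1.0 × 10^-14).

pH = 5.78

(CH3)2NH2+ is the conjugate acid of the weak base (CH3)2NH.
Ka = Kw/Kb = 1.0×10^-14 / 6.5 × 10^-4 = 1.54 × 10^-11
Ka = x²/(0.181 − x) = 1.54 × 10^-11
Assume x ≪ 0.181: x ≈ √(1.54 × 10^-11 × 0.181) = 1.67 × 10^-6 M
(x/C₀ = 0.00092% < 5%, so the approximation holds.)
pH = −log(1.67 × 10^-6) = 5.78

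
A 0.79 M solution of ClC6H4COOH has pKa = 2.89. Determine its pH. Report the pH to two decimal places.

ClC6H4COOH ⇌ ClC6H4COO- + H+
Ka = 10^(−2.89) = 1.29 × 10^-3
Let x = [H+] at equilibrium. Ka = x²/(0.79 − x).
Since Ka ≪ C₀, x ≈ √(Ka·C₀) = 3.19 × 10^-2 M.
(x/C₀ = 4% < 5%, so the approximation holds.)
pH = −log[H+] = −log(3.19 × 10^-2) = 1.50

pH = 1.50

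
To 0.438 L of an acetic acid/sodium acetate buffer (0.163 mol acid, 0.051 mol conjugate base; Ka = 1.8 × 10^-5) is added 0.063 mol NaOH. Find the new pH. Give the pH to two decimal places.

OH- converts CH3COOH to CH3COO-: CH3COOH → 0.1 mol, CH3COO- → 0.114 mol.
pKa = −log(1.8 × 10^-5) = 4.745
pH = pKa + log([A⁻]/[HA]) = 4.745 + log(0.114/0.1) = 4.745 +0.057

pH = 4.80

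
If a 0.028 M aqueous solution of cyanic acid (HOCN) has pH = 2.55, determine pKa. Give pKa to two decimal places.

pKa = 3.50

[H+] = 10^(-2.55) = 2.82 × 10^-3 M
At equilibrium [HA] = 0.028 − 2.82 × 10^-3 = 2.52 × 10^-2 M
Ka = [H+][A-]/[HA] = (2.82 × 10^-3)² / 2.52 × 10^-2 = 3.16 × 10^-4
pKa = -log(3.16 × 10^-4) = 3.50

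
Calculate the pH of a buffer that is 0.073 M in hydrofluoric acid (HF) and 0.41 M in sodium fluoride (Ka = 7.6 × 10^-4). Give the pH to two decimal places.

pH = 3.87

pKa = −log(7.6 × 10^-4) = 3.119
pH = pKa + log([A⁻]/[HA]) = 3.119 + log(0.41/0.073)
pH = 3.119 + (+0.749) = 3.87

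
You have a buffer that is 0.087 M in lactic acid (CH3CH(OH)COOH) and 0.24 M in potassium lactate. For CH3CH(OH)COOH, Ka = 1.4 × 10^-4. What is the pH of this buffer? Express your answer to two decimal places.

pH = 4.29

pKa = −log(1.4 × 10^-4) = 3.854
Henderson–Hasselbalch: pH = pKa + log([CH3CH(OH)COO-]/[CH3CH(OH)COOH]) = 3.854 + log(0.24/0.087)
pH = 3.854 + (+0.441) = 4.29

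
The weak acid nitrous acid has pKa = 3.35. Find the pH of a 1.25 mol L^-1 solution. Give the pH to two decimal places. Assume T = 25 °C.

HNO2 ⇌ NO2- + H+
Ka = 10^(−3.35) = 4.47 × 10^-4
From the ICE table, Ka = [H+]²/(1.25 − [H+]) = 4.47 × 10^-4.
Assume [H+] ≪ 1.25: [H+] ≈ √(4.47 × 10^-4 × 1.25) = 2.36 × 10^-2 M
([H+]/C₀ = 1.9% < 5%, so the approximation holds.)
pH = −log(2.36 × 10^-2) = 1.63

pH = 1.63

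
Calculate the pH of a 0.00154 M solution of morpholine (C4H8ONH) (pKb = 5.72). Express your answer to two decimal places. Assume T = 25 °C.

pH = 9.73

C4H8ONH + H2O ⇌ C4H8ONH2+ + OH-
Kb = 10^(−5.72) = 1.91 × 10^-6
From the ICE table, Kb = [OH-]²/(0.00154 − [OH-]) = 1.91 × 10^-6.
Neglecting [OH-] in the denominator: [OH-] = √(1.91 × 10^-6 × 0.00154) = 5.42 × 10^-5 M
pOH = −log(5.42 × 10^-5) = 4.27; pH = 14.00 − 4.27 = 9.73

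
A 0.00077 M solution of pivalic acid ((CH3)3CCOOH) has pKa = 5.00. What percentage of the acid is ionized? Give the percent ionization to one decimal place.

(CH3)3CCOOH ⇌ (CH3)3CCOO- + H+; let x = [H+] at equilibrium.
Ka = 10^(−5.00) = 1.00 × 10^-5
Solve x² + 1e-05x − 7.7e-09 = 0 → x = 8.29 × 10^-5 M
Fraction ionized = 8.29 × 10^-5 / 0.00077 = 0.1077 → 10.8%

10.8%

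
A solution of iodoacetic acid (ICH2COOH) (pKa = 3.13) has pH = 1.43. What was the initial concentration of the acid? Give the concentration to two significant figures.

C₀ = 1.9 M

[H+] = 10^(-1.43) = 3.72 × 10^-2 M = x
Ka = 10^(−3.13) = 7.41 × 10^-4
Ka = x²/(C₀ − x) ⇒ C₀ = x + x²/Ka
C₀ = 3.72 × 10^-2 + (3.72 × 10^-2)²/(7.41 × 10^-4) = 1.90 M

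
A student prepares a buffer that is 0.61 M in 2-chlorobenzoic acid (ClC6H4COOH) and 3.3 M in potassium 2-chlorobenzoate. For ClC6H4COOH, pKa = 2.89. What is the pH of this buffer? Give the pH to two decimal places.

pH = 3.62

Using pH = pKa + log([base]/[acid]) with [base]/[acid] = 3.3/0.61:
pH = 2.89 + (+0.733) = 3.62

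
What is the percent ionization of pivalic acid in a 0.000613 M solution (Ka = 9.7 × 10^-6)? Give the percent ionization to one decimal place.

(CH3)3CCOOH ⇌ (CH3)3CCOO- + H+; let x = [H+] at equilibrium.
Ka = x²/(C₀ − x); solving the quadratic gives x = 7.24 × 10^-5 M.
% ionization = x/C₀ × 100% = 7.24 × 10^-5/0.000613 × 100% = 11.8%

11.8%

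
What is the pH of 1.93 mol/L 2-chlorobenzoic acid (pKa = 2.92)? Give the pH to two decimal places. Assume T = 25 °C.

pH = 1.32

ClC6H4COOH ⇌ ClC6H4COO- + H+
Ka = 10^(−2.92) = 1.20 × 10^-3
Ka = [H+]²/(1.93 − [H+]) = 1.20 × 10^-3
Neglecting [H+] in the denominator: [H+] = √(1.20 × 10^-3 × 1.93) = 4.81 × 10^-2 M
pH = −log[H+] = −log(4.81 × 10^-2) = 1.32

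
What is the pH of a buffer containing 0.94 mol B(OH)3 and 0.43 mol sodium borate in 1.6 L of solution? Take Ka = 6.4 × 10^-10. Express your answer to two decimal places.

pH = 8.85

pKa = −log(6.4 × 10^-10) = 9.194
pH = pKa + log([A⁻]/[HA]) = 9.194 + log(0.43/0.94)
pH = 9.194 + (-0.340) = 8.85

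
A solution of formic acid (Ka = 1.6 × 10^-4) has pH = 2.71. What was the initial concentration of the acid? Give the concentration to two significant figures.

[H+] = 10^(-2.71) = 1.95 × 10^-3 M = x
Ka = x²/(C₀ − x) ⇒ C₀ = x + x²/Ka
C₀ = 1.95 × 10^-3 + (1.95 × 10^-3)²/(1.6 × 10^-4) = 2.57 × 10^-2 M

C₀ = 2.6 × 10^-2 M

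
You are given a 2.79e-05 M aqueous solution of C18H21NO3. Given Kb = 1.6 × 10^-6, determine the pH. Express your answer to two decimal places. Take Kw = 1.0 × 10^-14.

C18H21NO3 + H2O ⇌ C18H22NO3+ + OH-
From the ICE table, Kb = [OH-]²/(2.79e-05 − [OH-]) = 1.6 × 10^-6.
The 5% rule fails; solving [OH-]² + Kb·[OH-] − Kb·C₀ = 0 exactly:
[OH-] = (−Kb + √(Kb² + 4·Kb·C₀))/2 = 5.93 × 10^-6 M
pOH = −log(5.93 × 10^-6) = 5.23; pH = 14.00 − 5.23 = 8.77

pH = 8.77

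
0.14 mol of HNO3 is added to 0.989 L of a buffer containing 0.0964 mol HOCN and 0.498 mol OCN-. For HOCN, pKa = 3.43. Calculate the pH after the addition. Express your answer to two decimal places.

pH = 3.61

After neutralization: n(HOCN) = 0.236 mol, n(OCN-) = 0.358 mol.
pH = pKa + log([A⁻]/[HA]) = 3.43 + log(0.358/0.236) = 3.43 +0.181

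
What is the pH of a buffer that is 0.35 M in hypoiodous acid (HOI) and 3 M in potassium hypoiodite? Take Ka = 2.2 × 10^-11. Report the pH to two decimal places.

pH = 11.59

pKa = −log(2.2 × 10^-11) = 10.658
pH = pKa + log([A⁻]/[HA]) = 10.658 + log(3/0.35)
pH = 10.658 + (+0.933) = 11.59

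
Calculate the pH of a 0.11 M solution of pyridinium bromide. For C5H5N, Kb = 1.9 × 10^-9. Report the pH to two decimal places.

pH = 3.12

C5H5NH+ is the conjugate acid of the weak base C5H5N.
Ka = Kw/Kb = 1.0×10^-14 / 1.9 × 10^-9 = 5.26 × 10^-6
Let x = [H+] at equilibrium. Ka = x²/(0.11 − x).
Assume x ≪ 0.11: x ≈ √(5.26 × 10^-6 × 0.11) = 7.61 × 10^-4 M
pH = −log(7.61 × 10^-4) = 3.12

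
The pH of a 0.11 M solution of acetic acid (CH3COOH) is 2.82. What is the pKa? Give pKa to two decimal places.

pKa = 4.68

[H+] = 10^(-2.82) = 1.51 × 10^-3 M
At equilibrium [HA] = 0.11 − 1.51 × 10^-3 = 1.08 × 10^-1 M
Ka = [H+][A-]/[HA] = (1.51 × 10^-3)² / 1.08 × 10^-1 = 2.11 × 10^-5
pKa = -log(2.11 × 10^-5) = 4.68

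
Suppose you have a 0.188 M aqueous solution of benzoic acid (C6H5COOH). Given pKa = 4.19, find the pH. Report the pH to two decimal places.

pH = 2.46

C6H5COOH ⇌ C6H5COO- + H+
Ka = 10^(−4.19) = 6.46 × 10^-5
From the ICE table, Ka = [H+]²/(0.188 − [H+]) = 6.46 × 10^-5.
Assume [H+] ≪ 0.188: [H+] ≈ √(6.46 × 10^-5 × 0.188) = 3.48 × 10^-3 M
pH = −log(3.48 × 10^-3) = 2.46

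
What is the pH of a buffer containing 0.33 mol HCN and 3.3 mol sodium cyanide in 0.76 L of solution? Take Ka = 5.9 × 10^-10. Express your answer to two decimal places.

pH = 10.23

pKa = −log(5.9 × 10^-10) = 9.229
Henderson–Hasselbalch: pH = pKa + log([CN-]/[HCN]) = 9.229 + log(3.3/0.33)
pH = 9.229 + (+1.000) = 10.23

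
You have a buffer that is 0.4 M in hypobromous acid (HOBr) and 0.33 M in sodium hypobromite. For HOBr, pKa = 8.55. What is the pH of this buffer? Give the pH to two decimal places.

pH = 8.47

Henderson–Hasselbalch: pH = pKa + log([OBr-]/[HOBr]) = 8.55 + log(0.33/0.4)
pH = 8.55 + (-0.084) = 8.47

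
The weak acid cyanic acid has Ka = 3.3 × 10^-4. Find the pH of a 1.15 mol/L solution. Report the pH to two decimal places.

pH = 1.71

HOCN ⇌ OCN- + H+
From the ICE table, Ka = [H+]²/(1.15 − [H+]) = 3.3 × 10^-4.
Neglecting [H+] in the denominator: [H+] = √(3.3 × 10^-4 × 1.15) = 1.95 × 10^-2 M
pH = −log[H+] = −log(1.95 × 10^-2) = 1.71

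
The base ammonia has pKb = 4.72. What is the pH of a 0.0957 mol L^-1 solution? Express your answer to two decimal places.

pH = 11.13

NH3 + H2O ⇌ NH4+ + OH-
Kb = 10^(−4.72) = 1.91 × 10^-5
Let x = [OH-] at equilibrium. Kb = x²/(0.0957 − x).
Neglecting x in the denominator: x = √(1.91 × 10^-5 × 0.0957) = 1.35 × 10^-3 M
(x/C₀ = 1.4% < 5%, so the approximation holds.)
pOH = −log(1.35 × 10^-3) = 2.87; pH = 14.00 − 2.87 = 11.13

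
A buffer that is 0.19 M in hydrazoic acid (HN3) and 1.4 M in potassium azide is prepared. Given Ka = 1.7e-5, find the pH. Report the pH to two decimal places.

pH = 5.64

pKa = −log(1.7 × 10^-5) = 4.770
pH = pKa + log([A⁻]/[HA]) = 4.770 + log(1.4/0.19)
pH = 4.770 + (+0.867) = 5.64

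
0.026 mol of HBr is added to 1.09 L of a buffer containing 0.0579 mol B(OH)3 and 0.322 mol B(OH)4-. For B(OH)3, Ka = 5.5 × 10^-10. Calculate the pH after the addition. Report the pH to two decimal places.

After neutralization: n(B(OH)3) = 0.0839 mol, n(B(OH)4-) = 0.296 mol.
pKa = −log(5.5 × 10^-10) = 9.260
Henderson–Hasselbalch with mole ratio 0.296/0.0839: pH = 9.260 + (+0.548)

pH = 9.81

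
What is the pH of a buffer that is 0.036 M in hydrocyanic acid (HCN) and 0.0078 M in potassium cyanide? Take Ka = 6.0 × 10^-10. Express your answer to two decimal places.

pH = 8.56

pKa = −log(6.0 × 10^-10) = 9.222
Henderson–Hasselbalch: pH = pKa + log([CN-]/[HCN]) = 9.222 + log(0.0078/0.036)
pH = 9.222 + (-0.664) = 8.56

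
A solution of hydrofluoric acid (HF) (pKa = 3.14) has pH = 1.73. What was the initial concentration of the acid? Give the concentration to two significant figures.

[H+] = 10^(-1.73) = 1.86 × 10^-2 M = x
Ka = 10^(−3.14) = 7.24 × 10^-4
Ka = x²/(C₀ − x) ⇒ C₀ = x + x²/Ka
C₀ = 1.86 × 10^-2 + (1.86 × 10^-2)²/(7.24 × 10^-4) = 4.96 × 10^-1 M

C₀ = 5.0 × 10^-1 M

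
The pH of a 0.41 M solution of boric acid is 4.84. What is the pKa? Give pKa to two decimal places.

pKa = 9.29

[H+] = 10^(-4.84) = 1.45 × 10^-5 M
At equilibrium [HA] = 0.41 − 1.45 × 10^-5 = 4.10 × 10^-1 M
Ka = [H+][A-]/[HA] = (1.45 × 10^-5)² / 4.10 × 10^-1 = 5.13 × 10^-10
pKa = -log(5.13 × 10^-10) = 9.29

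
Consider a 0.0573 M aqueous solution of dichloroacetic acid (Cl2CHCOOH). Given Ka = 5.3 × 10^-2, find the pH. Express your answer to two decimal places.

Cl2CHCOOH ⇌ Cl2CHCOO- + H+
Ka = [H+]²/(0.0573 − [H+]) = 5.3 × 10^-2
The 5% rule fails; solving [H+]² + Ka·[H+] − Ka·C₀ = 0 exactly:
[H+] = [−0.053 + √(0.053² + 0.0121)]/2 = 3.46 × 10^-2 M
pH = −log[H+] = −log(3.46 × 10^-2) = 1.46

pH = 1.46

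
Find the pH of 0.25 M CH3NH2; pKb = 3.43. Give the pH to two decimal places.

pH = 11.98

CH3NH2 + H2O ⇌ CH3NH3+ + OH-
Kb = 10^(−3.43) = 3.72 × 10^-4
From the ICE table, Kb = [OH-]²/(0.25 − [OH-]) = 3.72 × 10^-4.
Assume [OH-] ≪ 0.25: [OH-] ≈ √(3.72 × 10^-4 × 0.25) = 9.64 × 10^-3 M
pOH = 2.02, so pH = 14.00 − pOH = 11.98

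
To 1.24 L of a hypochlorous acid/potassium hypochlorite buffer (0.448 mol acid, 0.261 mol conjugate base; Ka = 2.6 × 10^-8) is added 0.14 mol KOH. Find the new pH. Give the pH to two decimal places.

After neutralization: n(HOCl) = 0.308 mol, n(OCl-) = 0.401 mol.
pKa = −log(2.6 × 10^-8) = 7.585
pH = pKa + log(n_OCl-/n_HOCl) = 7.585 + log(0.401/0.308) = 7.585 + (+0.115)

pH = 7.70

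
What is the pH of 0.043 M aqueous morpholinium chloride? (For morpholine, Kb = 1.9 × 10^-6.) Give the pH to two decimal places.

C4H8ONH2+ is the conjugate acid of the weak base C4H8ONH.
Ka = Kw/Kb = 1.0×10^-14 / 1.9 × 10^-6 = 5.26 × 10^-9
From the ICE table, Ka = x²/(0.043 − x) = 5.26 × 10^-9.
Neglecting x in the denominator: x = √(5.26 × 10^-9 × 0.043) = 1.50 × 10^-5 M
pH = −log(1.50 × 10^-5) = 4.82

pH = 4.82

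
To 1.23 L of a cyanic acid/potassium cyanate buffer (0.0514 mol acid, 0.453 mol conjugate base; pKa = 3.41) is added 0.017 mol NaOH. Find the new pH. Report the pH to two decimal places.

After neutralization: n(HOCN) = 0.0344 mol, n(OCN-) = 0.47 mol.
Henderson–Hasselbalch with mole ratio 0.47/0.0344: pH = 3.41 + (+1.136)

pH = 4.55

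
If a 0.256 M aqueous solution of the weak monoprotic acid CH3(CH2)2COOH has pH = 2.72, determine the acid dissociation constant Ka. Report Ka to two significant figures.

Ka = 1.4 × 10^-5

[H+] = 10^(-2.72) = 1.91 × 10^-3 M
At equilibrium [HA] = 0.256 − 1.91 × 10^-3 = 2.54 × 10^-1 M
Ka = [H+][A-]/[HA] = (1.91 × 10^-3)² / 2.54 × 10^-1 = 1.4 × 10^-5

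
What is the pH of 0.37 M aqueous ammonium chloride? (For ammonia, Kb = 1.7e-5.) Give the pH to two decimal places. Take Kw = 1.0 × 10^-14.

pH = 4.83

NH4+ is the conjugate acid of the weak base NH3.
Ka = Kw/Kb = 1.0×10^-14 / 1.7 × 10^-5 = 5.88 × 10^-10
From the ICE table, Ka = [H+]²/(0.37 − [H+]) = 5.88 × 10^-10.
Neglecting [H+] in the denominator: [H+] = √(5.88 × 10^-10 × 0.37) = 1.47 × 10^-5 M
([H+]/C₀ = 0.004% < 5%, so the approximation holds.)
pH = −log[H+] = −log(1.47 × 10^-5) = 4.83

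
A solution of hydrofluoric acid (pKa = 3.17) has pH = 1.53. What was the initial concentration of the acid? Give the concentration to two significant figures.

[H+] = 10^(-1.53) = 2.95 × 10^-2 M = x
Ka = 10^(−3.17) = 6.76 × 10^-4
Ka = x²/(C₀ − x) ⇒ C₀ = x + x²/Ka
C₀ = 2.95 × 10^-2 + (2.95 × 10^-2)²/(6.76 × 10^-4) = 1.32 M

C₀ = 1.3 M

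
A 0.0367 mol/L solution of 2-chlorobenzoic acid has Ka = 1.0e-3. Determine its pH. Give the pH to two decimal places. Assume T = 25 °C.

ClC6H4COOH ⇌ ClC6H4COO- + H+
Ka = [H+]²/(0.0367 − [H+]) = 1.0 × 10^-3
The 5% rule fails; solving [H+]² + Ka·[H+] − Ka·C₀ = 0 exactly:
[H+] = [−0.001 + √(0.001² + 0.000147)]/2 = 5.58 × 10^-3 M
pH = −log(5.58 × 10^-3) = 2.25

pH = 2.25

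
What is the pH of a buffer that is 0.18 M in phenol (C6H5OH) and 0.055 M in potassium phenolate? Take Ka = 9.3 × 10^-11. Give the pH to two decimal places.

pKa = −log(9.3 × 10^-11) = 10.032
Using pH = pKa + log([base]/[acid]) with [base]/[acid] = 0.055/0.18:
pH = 10.032 + (-0.515) = 9.52

pH = 9.52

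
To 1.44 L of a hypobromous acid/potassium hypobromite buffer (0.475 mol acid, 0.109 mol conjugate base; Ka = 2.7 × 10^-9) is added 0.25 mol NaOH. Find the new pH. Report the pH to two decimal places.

OH- converts HOBr to OBr-: HOBr → 0.225 mol, OBr- → 0.359 mol.
pKa = −log(2.7 × 10^-9) = 8.569
pH = pKa + log(n_OBr-/n_HOBr) = 8.569 + log(0.359/0.225) = 8.569 + (+0.203)

pH = 8.77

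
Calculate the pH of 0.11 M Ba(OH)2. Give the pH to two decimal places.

pH = 13.34

Ba(OH)2 is a strong base (each formula unit releases 2 OH-); [OH-] = 0.22 M.
pOH = -log(0.22) = 0.66
pH = 14.00 - 0.66 = 13.34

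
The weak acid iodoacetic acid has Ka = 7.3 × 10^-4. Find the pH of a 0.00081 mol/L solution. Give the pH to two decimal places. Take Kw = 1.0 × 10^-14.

ICH2COOH ⇌ ICH2COO- + H+
Let x = [H+] at equilibrium. Ka = x²/(0.00081 − x).
x is not negligible relative to C₀; solve x² + 0.00073·x − 5.91e-07 = 0.
x = [−0.00073 + √(0.00073² + 2.37e-06)]/2 = 4.86 × 10^-4 M
pH = −log[H+] = −log(4.86 × 10^-4) = 3.31

pH = 3.31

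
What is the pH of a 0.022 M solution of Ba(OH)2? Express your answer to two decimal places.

Ba(OH)2 is a strong base (each formula unit releases 2 OH-); [OH-] = 0.044 M.
pOH = -log(0.044) = 1.36
pH = 14.00 - 1.36 = 12.64

pH = 12.64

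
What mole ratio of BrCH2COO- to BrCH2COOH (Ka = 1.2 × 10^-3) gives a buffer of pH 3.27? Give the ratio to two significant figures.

ratio = 2.2

pKa = -log(1.2 × 10^-3) = 2.921
pH = pKa + log(r) ⇒ log(r) = 3.27 − 2.921 = +0.349
r = [BrCH2COO-]/[BrCH2COOH] = 10^(+0.349) = 2.23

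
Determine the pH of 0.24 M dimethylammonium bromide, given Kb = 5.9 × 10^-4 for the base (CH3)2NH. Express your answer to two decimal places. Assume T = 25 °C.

pH = 5.70

(CH3)2NH2+ is the conjugate acid of the weak base (CH3)2NH.
Ka = Kw/Kb = 1.0×10^-14 / 5.9 × 10^-4 = 1.69 × 10^-11
From the ICE table, Ka = [H+]²/(0.24 − [H+]) = 1.69 × 10^-11.
Neglecting [H+] in the denominator: [H+] = √(1.69 × 10^-11 × 0.24) = 2.01 × 10^-6 M
Check: 0.00084% ionized — well under 5%, approximation valid.
pH = −log(2.01 × 10^-6) = 5.70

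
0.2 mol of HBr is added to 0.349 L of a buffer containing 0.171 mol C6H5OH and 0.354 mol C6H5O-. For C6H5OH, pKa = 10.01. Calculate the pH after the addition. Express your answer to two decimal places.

pH = 9.63

Added H+ converts C6H5O- to C6H5OH: C6H5OH → 0.371 mol, C6H5O- → 0.154 mol.
Henderson–Hasselbalch with mole ratio 0.154/0.371: pH = 10.01 + (-0.382)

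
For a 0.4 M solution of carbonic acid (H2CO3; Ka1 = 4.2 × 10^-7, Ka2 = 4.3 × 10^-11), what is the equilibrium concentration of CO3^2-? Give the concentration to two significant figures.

First ionization gives [H+] ≈ [HCO3-] = 4.10 × 10^-4 M.
Second step: Ka2 = [H+][CO3^2-]/[HCO3-] ≈ [CO3^2-] (since [H+] ≈ [HCO3-]).
So [CO3^2-] ≈ Ka2.

4.3 × 10^-11 M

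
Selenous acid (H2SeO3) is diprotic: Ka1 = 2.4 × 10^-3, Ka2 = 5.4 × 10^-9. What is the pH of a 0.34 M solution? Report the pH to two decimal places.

pH = 1.56

Ka1 ≫ Ka2, so treat the first dissociation as the only significant source of H+.
Ka1 = x²/(0.34 − x) = 2.4 × 10^-3
Solving the quadratic: x = (−Ka1 + √(Ka1² + 4·Ka1·C₀))/2 = 2.74 × 10^-2 M
pH = −log(2.74 × 10^-2) = 1.56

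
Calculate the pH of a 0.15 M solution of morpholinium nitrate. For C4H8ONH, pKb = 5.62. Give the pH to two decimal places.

C4H8ONH2+ is the conjugate acid of the weak base C4H8ONH.
Kb = 10^(−5.62) = 2.40 × 10^-6
Ka = Kw/Kb = 1.0×10^-14 / 2.40 × 10^-6 = 4.17 × 10^-9
Ka = x²/(0.15 − x) = 4.17 × 10^-9
Assume x ≪ 0.15: x ≈ √(4.17 × 10^-9 × 0.15) = 2.50 × 10^-5 M
(x/C₀ = 0.017% < 5%, so the approximation holds.)
pH = −log(2.50 × 10^-5) = 4.60

pH = 4.60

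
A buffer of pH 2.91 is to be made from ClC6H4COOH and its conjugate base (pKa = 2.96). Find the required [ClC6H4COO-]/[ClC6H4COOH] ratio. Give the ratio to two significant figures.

pH = pKa + log(r) ⇒ log(r) = 2.91 − 2.96 = -0.05
r = [ClC6H4COO-]/[ClC6H4COOH] = 10^(-0.05) = 0.891

ratio = 0.89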